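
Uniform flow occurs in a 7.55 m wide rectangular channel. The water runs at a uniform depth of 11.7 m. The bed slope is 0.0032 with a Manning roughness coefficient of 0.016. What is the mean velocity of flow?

Flow area A = b·y = 7.55 × 11.7 = 88.33 m². Wetted perimeter P = b + 2y = 7.55 + 2×11.7 = 30.95 m.
Hydraulic radius R = A/P = 88.33/30.95 = 2.854 m.
From Manning's equation, V = (1/n) R^(2/3) S^(1/2) = (1/0.016) × 2.854^(2/3) × 0.0032^(1/2) = 7.11 m/s.

V = 7.11 m/s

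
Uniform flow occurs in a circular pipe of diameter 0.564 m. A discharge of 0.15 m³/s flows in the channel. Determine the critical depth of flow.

At critical depth, Q² T / (g A³) = 1, i.e. A³/T = Q²/g = 0.15²/9.81 = 0.002294.
Try y = 0.291 m: A³/T = 0.003897 — high.
Try y = 0.216 m: A³/T = 0.001244 — low.
Try y = 0.253 m: A³/T = 0.002282 — close enough.

y_c = 0.253 m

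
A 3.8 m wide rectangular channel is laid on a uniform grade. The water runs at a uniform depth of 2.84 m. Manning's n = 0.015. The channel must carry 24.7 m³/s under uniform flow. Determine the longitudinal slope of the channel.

Flow area A = b·y = 3.8 × 2.84 = 10.79 m². Wetted perimeter P = b + 2y = 3.8 + 2×2.84 = 9.48 m.
Hydraulic radius R = A/P = 10.79/9.48 = 1.138 m.
From Manning's equation, S = [nQ / (1 A R^(2/3))]² = [0.015 × 24.7 / (1 × 10.79 × 1.138^(2/3))]² = 0.000992.

S = 0.000992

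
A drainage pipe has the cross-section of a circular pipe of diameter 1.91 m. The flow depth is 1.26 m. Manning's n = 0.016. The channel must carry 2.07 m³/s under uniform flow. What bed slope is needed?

For a circular section of diameter D = 1.91 m at depth y = 1.26 m, the central angle is θ = 2 arccos(1 − 2y/D) = 3.792 rad. Then A = (D²/8)(θ − sin θ) = 2.005 m² and P = Dθ/2 = 3.621 m.
Hydraulic radius R = A/P = 2.005/3.621 = 0.5537 m.
From Manning's equation, S = [nQ / (1 A R^(2/3))]² = [0.016 × 2.07 / (1 × 2.005 × 0.5537^(2/3))]² = 0.0006.

S = 0.0006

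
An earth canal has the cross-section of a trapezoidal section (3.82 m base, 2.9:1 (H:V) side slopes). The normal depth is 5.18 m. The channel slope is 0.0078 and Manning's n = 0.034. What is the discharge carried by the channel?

Q = 497 m³/s

With bottom width b = 3.82 m and side slope z = 2.9: A = (b + zy)y = (3.82 + 2.9×5.18)×5.18 = 97.6 m²; P = b + 2y√(1+z²) = 3.82 + 2×5.18×3.068 = 35.6 m.
Hydraulic radius R = A/P = 97.6/35.6 = 2.742 m.
Manning's equation: Q = (1/n) A R^(2/3) S^(1/2) = (1/0.034) × 97.6 × 2.742^(2/3) × 0.0078^(1/2) = 497 m³/s.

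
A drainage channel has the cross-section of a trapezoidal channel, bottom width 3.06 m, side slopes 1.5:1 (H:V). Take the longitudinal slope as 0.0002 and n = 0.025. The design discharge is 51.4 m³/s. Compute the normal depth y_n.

y_n = 4.85 m

Manning's equation rearranged: A R^(2/3) = nQ / (1·√S) = 0.025 × 51.4 / (√0.0002) = 90.86.
At y = 5.54 m: A R^(2/3) = 123.2 — high.
At y = 3.63 m: A R^(2/3) = 47.56 — low.
At y = 4.85 m: A R^(2/3) = 90.84 — ≈ 90.86.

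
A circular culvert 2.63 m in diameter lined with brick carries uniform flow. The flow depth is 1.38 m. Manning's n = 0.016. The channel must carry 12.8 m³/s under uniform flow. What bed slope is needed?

S = 0.00846

For a circular section of diameter D = 2.63 m at depth y = 1.38 m, the central angle is θ = 2 arccos(1 − 2y/D) = 3.24 rad. Then A = (D²/8)(θ − sin θ) = 2.887 m² and P = Dθ/2 = 4.261 m.
Hydraulic radius R = A/P = 2.887/4.261 = 0.6775 m.
From Manning's equation, S = [nQ / (1 A R^(2/3))]² = [0.016 × 12.8 / (1 × 2.887 × 0.6775^(2/3))]² = 0.00846.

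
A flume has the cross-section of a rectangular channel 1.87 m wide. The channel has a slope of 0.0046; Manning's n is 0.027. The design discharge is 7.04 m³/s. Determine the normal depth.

Manning's equation rearranged: A R^(2/3) = nQ / (1·√S) = 0.027 × 7.04 / (√0.0046) = 2.803.
Trying y = 1.75 m: A R^(2/3) = 2.352 — low.
Trying y = 2.02 m: A R^(2/3) = 2.803 — close enough.

y_n = 2.02 m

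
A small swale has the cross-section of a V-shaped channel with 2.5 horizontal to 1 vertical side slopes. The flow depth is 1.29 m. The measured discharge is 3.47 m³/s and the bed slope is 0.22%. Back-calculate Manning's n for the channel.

n = 0.04

For a triangular section with side slope z = 2.5: A = zy² = 2.5×1.29² = 4.16 m²; P = 2y√(1+z²) = 2×1.29×2.693 = 6.947 m.
Hydraulic radius R = A/P = 4.16/6.947 = 0.5989 m.
Rearranging Manning's equation: n = (1/Q) A R^(2/3) S^(1/2) = (1/3.47) × 4.16 × 0.5989^(2/3) × √0.0022 = 0.04.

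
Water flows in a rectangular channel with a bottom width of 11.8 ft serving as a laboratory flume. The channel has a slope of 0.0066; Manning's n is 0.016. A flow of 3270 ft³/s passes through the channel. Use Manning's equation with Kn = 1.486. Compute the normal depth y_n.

y_n = 14.2 ft

Manning's equation rearranged: A R^(2/3) = nQ / (1.486·√S) = 0.016 × 3270 / (1.486 × √0.0066) = 433.4.
At y = 15.5 ft: A R^(2/3) = 481.6 — high.
At y = 12 ft: A R^(2/3) = 354.1 — low.
At y = 14.2 ft: A R^(2/3) = 434 — close enough.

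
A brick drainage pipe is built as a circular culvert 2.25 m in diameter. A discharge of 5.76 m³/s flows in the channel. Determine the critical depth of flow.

At critical depth, Q² T / (g A³) = 1, i.e. A³/T = Q²/g = 5.76²/9.81 = 3.382.
At y = 0.848 m: A³/T = 1.182 — short.
At y = 1.25 m: A³/T = 5.222 — over.
At y = 1.12 m: A³/T = 3.433 — matches.

y_c = 1.12 m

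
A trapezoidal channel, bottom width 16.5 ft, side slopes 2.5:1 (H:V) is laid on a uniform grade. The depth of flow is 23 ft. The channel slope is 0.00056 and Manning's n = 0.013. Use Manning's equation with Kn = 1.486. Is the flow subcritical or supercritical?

subcritical

With bottom width b = 16.5 ft and side slope z = 2.5: A = (b + zy)y = (16.5 + 2.5×23)×23 = 1702 ft²; P = b + 2y√(1+z²) = 16.5 + 2×23×2.693 = 140.4 ft.
Hydraulic radius R = A/P = 1702/140.4 = 12.13 ft.
V = (1.486/n) R^(2/3) √S = (1.486/0.013) × 12.13^(2/3) × √0.00056 = 14.28 ft/s. Hydraulic depth D_h = A/T = 1702/131.5 = 12.94 ft.
Froude number Fr = V/√(g·D_h) = 14.28/√(32.2×12.94) = 0.699, which is less than 1, so the flow is subcritical.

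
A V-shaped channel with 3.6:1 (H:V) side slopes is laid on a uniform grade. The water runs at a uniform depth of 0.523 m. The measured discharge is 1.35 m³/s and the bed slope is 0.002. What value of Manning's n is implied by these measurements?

n = 0.013

For a triangular section with side slope z = 3.6: A = zy² = 3.6×0.523² = 0.9847 m²; P = 2y√(1+z²) = 2×0.523×3.736 = 3.908 m.
Hydraulic radius R = A/P = 0.9847/3.908 = 0.252 m.
Rearranging Manning's equation: n = (1/Q) A R^(2/3) S^(1/2) = (1/1.35) × 0.9847 × 0.252^(2/3) × √0.002 = 0.013.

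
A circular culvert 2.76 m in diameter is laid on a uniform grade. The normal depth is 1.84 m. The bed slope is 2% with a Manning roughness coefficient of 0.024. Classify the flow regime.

For a circular section of diameter D = 2.76 m at depth y = 1.84 m, the central angle is θ = 2 arccos(1 − 2y/D) = 3.821 rad. Then A = (D²/8)(θ − sin θ) = 4.237 m² and P = Dθ/2 = 5.273 m.
Hydraulic radius R = A/P = 4.237/5.273 = 0.8035 m.
V = (1/n) R^(2/3) √S = (1/0.024) × 0.8035^(2/3) × √0.02 = 5.093 m/s. Hydraulic depth D_h = A/T = 4.237/2.602 = 1.628 m.
Froude number Fr = V/√(g·D_h) = 5.093/√(9.81×1.628) = 1.27, which is greater than 1, so the flow is supercritical.

supercritical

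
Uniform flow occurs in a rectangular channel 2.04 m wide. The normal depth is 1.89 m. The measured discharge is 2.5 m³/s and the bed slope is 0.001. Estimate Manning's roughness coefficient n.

n = 0.0371

Flow area A = b·y = 2.04 × 1.89 = 3.856 m². Wetted perimeter P = b + 2y = 2.04 + 2×1.89 = 5.82 m.
Hydraulic radius R = A/P = 3.856/5.82 = 0.6625 m.
Rearranging Manning's equation: n = (1/Q) A R^(2/3) S^(1/2) = (1/2.5) × 3.856 × 0.6625^(2/3) × √0.001 = 0.0371.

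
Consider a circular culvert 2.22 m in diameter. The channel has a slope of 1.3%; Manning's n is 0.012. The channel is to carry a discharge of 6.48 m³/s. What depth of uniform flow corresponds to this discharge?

Manning's equation rearranged: A R^(2/3) = nQ / (1·√S) = 0.012 × 6.48 / (√0.013) = 0.682.
At y = 0.605 m: A R^(2/3) = 0.4245 — short.
At y = 0.887 m: A R^(2/3) = 0.8791 — over.
At y = 0.774 m: A R^(2/3) = 0.6824 — ≈ 0.682.

y_n = 0.774 m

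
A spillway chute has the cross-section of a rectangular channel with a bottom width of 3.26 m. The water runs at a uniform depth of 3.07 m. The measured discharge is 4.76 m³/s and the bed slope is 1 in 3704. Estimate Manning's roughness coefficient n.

Flow area A = b·y = 3.26 × 3.07 = 10.01 m². Wetted perimeter P = b + 2y = 3.26 + 2×3.07 = 9.4 m.
Hydraulic radius R = A/P = 10.01/9.4 = 1.065 m.
Rearranging Manning's equation: n = (1/Q) A R^(2/3) S^(1/2) = (1/4.76) × 10.01 × 1.065^(2/3) × √0.00027 = 0.036.

n = 0.036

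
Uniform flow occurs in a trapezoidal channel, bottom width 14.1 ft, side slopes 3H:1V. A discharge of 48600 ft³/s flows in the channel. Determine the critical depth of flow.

At critical depth, Q² T / (g A³) = 1, i.e. A³/T = Q²/g = 48600²/32.2 = 73350000.
At y = 19.2 ft: A³/T = 20180000 — too small.
At y = 25.5 ft: A³/T = 73800000 — close enough.

y_c = 25.5 ft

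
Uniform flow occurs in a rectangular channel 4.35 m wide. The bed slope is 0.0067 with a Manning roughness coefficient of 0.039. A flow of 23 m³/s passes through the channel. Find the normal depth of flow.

y_n = 2.33 m

Manning's equation rearranged: A R^(2/3) = nQ / (1·√S) = 0.039 × 23 / (√0.0067) = 10.96.
At y = 1.9 m: A R^(2/3) = 8.343 — too small.
At y = 2.33 m: A R^(2/3) = 10.96 — close enough.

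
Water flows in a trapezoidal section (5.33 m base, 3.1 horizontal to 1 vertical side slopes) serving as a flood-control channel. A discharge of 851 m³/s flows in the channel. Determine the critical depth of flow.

y_c = 6.08 m

At critical depth, Q² T / (g A³) = 1, i.e. A³/T = Q²/g = 851²/9.81 = 73820.
Trying y = 7.34 m: A³/T = 172300 — too large.
Trying y = 5.07 m: A³/T = 33050 — too small.
Trying y = 6.08 m: A³/T = 73830 — matches.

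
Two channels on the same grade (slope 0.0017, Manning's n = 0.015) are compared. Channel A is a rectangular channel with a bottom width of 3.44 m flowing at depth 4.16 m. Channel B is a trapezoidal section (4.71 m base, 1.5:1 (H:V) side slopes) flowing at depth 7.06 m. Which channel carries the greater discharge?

channel B

Channel A: Flow area A = b·y = 3.44 × 4.16 = 14.31 m². Wetted perimeter P = b + 2y = 3.44 + 2×4.16 = 11.76 m. Hydraulic radius R = A/P = 14.31/11.76 = 1.217 m. Q_A = (1/0.015)·14.31·1.217^(2/3)·√0.0017 = 44.83 m³/s.
Channel B: With bottom width b = 4.71 m and side slope z = 1.5: A = (b + zy)y = (4.71 + 1.5×7.06)×7.06 = 108 m²; P = b + 2y√(1+z²) = 4.71 + 2×7.06×1.803 = 30.17 m. Hydraulic radius R = A/P = 108/30.17 = 3.581 m. Q_B = (1/0.015)·108·3.581^(2/3)·√0.0017 = 695 m³/s.
Q_A = 44.83 m³/s vs Q_B = 695 m³/s, so channel B carries more.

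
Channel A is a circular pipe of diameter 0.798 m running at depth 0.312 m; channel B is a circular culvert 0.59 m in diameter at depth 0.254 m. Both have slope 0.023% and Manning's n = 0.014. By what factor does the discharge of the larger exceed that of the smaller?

Channel A: For a circular section of diameter D = 0.798 m at depth y = 0.312 m, the central angle is θ = 2 arccos(1 − 2y/D) = 2.702 rad. Then A = (D²/8)(θ − sin θ) = 0.1812 m² and P = Dθ/2 = 1.078 m. Hydraulic radius R = A/P = 0.1812/1.078 = 0.1681 m. Q_A = (1/0.014)·0.1812·0.1681^(2/3)·√0.00023 = 0.05978 m³/s.
Channel B: For a circular section of diameter D = 0.59 m at depth y = 0.254 m, the central angle is θ = 2 arccos(1 − 2y/D) = 2.863 rad. Then A = (D²/8)(θ − sin θ) = 0.1126 m² and P = Dθ/2 = 0.8445 m. Hydraulic radius R = A/P = 0.1126/0.8445 = 0.1333 m. Q_B = (1/0.014)·0.1126·0.1333^(2/3)·√0.00023 = 0.03183 m³/s.
The larger discharge is 0.05978 m³/s and the smaller is 0.03183 m³/s; the ratio is 1.88.

1.88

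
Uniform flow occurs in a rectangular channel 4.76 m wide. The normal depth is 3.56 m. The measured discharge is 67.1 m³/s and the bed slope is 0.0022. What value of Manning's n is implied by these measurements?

n = 0.015

Flow area A = b·y = 4.76 × 3.56 = 16.95 m². Wetted perimeter P = b + 2y = 4.76 + 2×3.56 = 11.88 m.
Hydraulic radius R = A/P = 16.95/11.88 = 1.426 m.
Rearranging Manning's equation: n = (1/Q) A R^(2/3) S^(1/2) = (1/67.1) × 16.95 × 1.426^(2/3) × √0.0022 = 0.015.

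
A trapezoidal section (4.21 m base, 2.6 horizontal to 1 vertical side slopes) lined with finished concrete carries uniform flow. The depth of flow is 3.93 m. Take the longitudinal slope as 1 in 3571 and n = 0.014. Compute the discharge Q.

Q = 114 m³/s

With bottom width b = 4.21 m and side slope z = 2.6: A = (b + zy)y = (4.21 + 2.6×3.93)×3.93 = 56.7 m²; P = b + 2y√(1+z²) = 4.21 + 2×3.93×2.786 = 26.11 m.
Hydraulic radius R = A/P = 56.7/26.11 = 2.172 m.
Manning's equation: Q = (1/n) A R^(2/3) S^(1/2) = (1/0.014) × 56.7 × 2.172^(2/3) × 0.00028^(1/2) = 114 m³/s.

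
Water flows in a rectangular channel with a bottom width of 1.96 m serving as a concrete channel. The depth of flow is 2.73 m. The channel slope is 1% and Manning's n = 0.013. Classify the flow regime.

supercritical

Flow area A = b·y = 1.96 × 2.73 = 5.351 m². Wetted perimeter P = b + 2y = 1.96 + 2×2.73 = 7.42 m.
Hydraulic radius R = A/P = 5.351/7.42 = 0.7211 m.
V = (1/n) R^(2/3) √S = (1/0.013) × 0.7211^(2/3) × √0.01 = 6.186 m/s. Hydraulic depth D_h = A/T = 5.351/1.96 = 2.73 m.
Froude number Fr = V/√(g·D_h) = 6.186/√(9.81×2.73) = 1.2, which is greater than 1, so the flow is supercritical.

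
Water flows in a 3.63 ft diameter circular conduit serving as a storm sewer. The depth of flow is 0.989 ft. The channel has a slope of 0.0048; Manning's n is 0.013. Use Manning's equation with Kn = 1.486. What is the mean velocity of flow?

V = 5.46 ft/s

For a circular section of diameter D = 3.63 ft at depth y = 0.989 ft, the central angle is θ = 2 arccos(1 − 2y/D) = 2.197 rad. Then A = (D²/8)(θ − sin θ) = 2.283 ft² and P = Dθ/2 = 3.987 ft.
Hydraulic radius R = A/P = 2.283/3.987 = 0.5727 ft.
From Manning's equation, V = (1.486/n) R^(2/3) S^(1/2) = (1.486/0.013) × 0.5727^(2/3) × 0.0048^(1/2) = 5.46 ft/s.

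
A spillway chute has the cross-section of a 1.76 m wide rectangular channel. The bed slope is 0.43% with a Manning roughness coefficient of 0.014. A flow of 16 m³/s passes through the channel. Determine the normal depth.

y_n = 2.57 m

Manning's equation rearranged: A R^(2/3) = nQ / (1·√S) = 0.014 × 16 / (√0.0043) = 3.416.
Trying y = 2.95 m: A R^(2/3) = 4.006 — high.
Trying y = 2.02 m: A R^(2/3) = 2.565 — low.
Trying y = 2.57 m: A R^(2/3) = 3.413 — matches.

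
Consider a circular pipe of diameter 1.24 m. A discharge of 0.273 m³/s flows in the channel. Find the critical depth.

y_c = 0.274 m

At critical depth, Q² T / (g A³) = 1, i.e. A³/T = Q²/g = 0.273²/9.81 = 0.007597.
Trying y = 0.316 m: A³/T = 0.0132 — too large.
Trying y = 0.232 m: A³/T = 0.003945 — too small.
Trying y = 0.274 m: A³/T = 0.007569 — ≈ 0.007597.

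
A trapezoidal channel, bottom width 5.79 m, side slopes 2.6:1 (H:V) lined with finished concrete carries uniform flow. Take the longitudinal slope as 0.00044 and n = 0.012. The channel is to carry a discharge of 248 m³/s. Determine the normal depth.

y_n = 4.43 m

Manning's equation rearranged: A R^(2/3) = nQ / (1·√S) = 0.012 × 248 / (√0.00044) = 141.9.
At y = 5.46 m: A R^(2/3) = 227.7 — over.
At y = 4.43 m: A R^(2/3) = 141.8 — close enough.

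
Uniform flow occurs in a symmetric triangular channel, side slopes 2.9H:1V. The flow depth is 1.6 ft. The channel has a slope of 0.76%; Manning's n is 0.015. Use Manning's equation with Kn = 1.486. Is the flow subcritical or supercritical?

supercritical

For a triangular section with side slope z = 2.9: A = zy² = 2.9×1.6² = 7.424 ft²; P = 2y√(1+z²) = 2×1.6×3.068 = 9.816 ft.
Hydraulic radius R = A/P = 7.424/9.816 = 0.7563 ft.
V = (1.486/n) R^(2/3) √S = (1.486/0.015) × 0.7563^(2/3) × √0.0076 = 7.169 ft/s. Hydraulic depth D_h = A/T = 7.424/9.28 = 0.8 ft.
Froude number Fr = V/√(g·D_h) = 7.169/√(32.2×0.8) = 1.41, which is greater than 1, so the flow is supercritical.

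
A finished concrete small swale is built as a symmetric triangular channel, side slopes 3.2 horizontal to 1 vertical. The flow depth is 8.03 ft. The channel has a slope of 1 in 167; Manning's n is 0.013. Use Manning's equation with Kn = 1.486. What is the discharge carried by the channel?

For a triangular section with side slope z = 3.2: A = zy² = 3.2×8.03² = 206.3 ft²; P = 2y√(1+z²) = 2×8.03×3.353 = 53.84 ft.
Hydraulic radius R = A/P = 206.3/53.84 = 3.832 ft.
Manning's equation: Q = (1.486/n) A R^(2/3) S^(1/2) = (1.486/0.013) × 206.3 × 3.832^(2/3) × 0.005988^(1/2) = 4470 ft³/s.

Q = 4470 ft³/s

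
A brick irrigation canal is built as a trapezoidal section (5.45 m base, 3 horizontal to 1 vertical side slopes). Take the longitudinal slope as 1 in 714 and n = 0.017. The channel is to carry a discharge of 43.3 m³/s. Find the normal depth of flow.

y_n = 1.72 m

Manning's equation rearranged: A R^(2/3) = nQ / (1·√S) = 0.017 × 43.3 / (√0.001401) = 19.67.
Try y = 2.15 m: A R^(2/3) = 31.15 — over.
Try y = 1.46 m: A R^(2/3) = 14.13 — short.
Try y = 1.72 m: A R^(2/3) = 19.65 — close enough.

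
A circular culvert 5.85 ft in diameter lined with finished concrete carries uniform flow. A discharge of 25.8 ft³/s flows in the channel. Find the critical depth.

At critical depth, Q² T / (g A³) = 1, i.e. A³/T = Q²/g = 25.8²/32.2 = 20.67.
Trying y = 1.09 ft: A³/T = 9.072 — short.
Trying y = 1.59 ft: A³/T = 39.65 — over.
Trying y = 1.35 ft: A³/T = 20.96 — close enough.

y_c = 1.35 ft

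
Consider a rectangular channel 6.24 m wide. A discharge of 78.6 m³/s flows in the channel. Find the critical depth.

For a rectangular channel, critical depth y_c = (q²/g)^(1/3) where q = Q/b = 78.6/6.24 = 12.6 m²/s.
So y_c = (12.6²/9.81)^(1/3) = 2.53 m.

y_c = 2.53 m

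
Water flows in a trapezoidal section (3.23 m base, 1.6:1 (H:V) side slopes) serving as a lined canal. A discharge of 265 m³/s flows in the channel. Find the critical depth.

At critical depth, Q² T / (g A³) = 1, i.e. A³/T = Q²/g = 265²/9.81 = 7159.
At y = 3.66 m: A³/T = 2461 — low.
At y = 5.75 m: A³/T = 16880 — high.
At y = 4.72 m: A³/T = 7189 — matches.

y_c = 4.72 m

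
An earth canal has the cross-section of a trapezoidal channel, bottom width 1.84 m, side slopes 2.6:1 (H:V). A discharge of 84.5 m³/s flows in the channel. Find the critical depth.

At critical depth, Q² T / (g A³) = 1, i.e. A³/T = Q²/g = 84.5²/9.81 = 727.9.
Trying y = 1.87 m: A³/T = 170.2 — low.
Trying y = 3.13 m: A³/T = 1682 — high.
Trying y = 2.6 m: A³/T = 727.8 — ≈ 727.9.

y_c = 2.6 m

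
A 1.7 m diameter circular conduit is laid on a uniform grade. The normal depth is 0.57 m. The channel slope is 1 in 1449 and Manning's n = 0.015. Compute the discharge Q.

Q = 0.545 m³/s

For a circular section of diameter D = 1.7 m at depth y = 0.57 m, the central angle is θ = 2 arccos(1 − 2y/D) = 2.47 rad. Then A = (D²/8)(θ − sin θ) = 0.6677 m² and P = Dθ/2 = 2.1 m.
Hydraulic radius R = A/P = 0.6677/2.1 = 0.318 m.
Manning's equation: Q = (1/n) A R^(2/3) S^(1/2) = (1/0.015) × 0.6677 × 0.318^(2/3) × 0.0006901^(1/2) = 0.545 m³/s.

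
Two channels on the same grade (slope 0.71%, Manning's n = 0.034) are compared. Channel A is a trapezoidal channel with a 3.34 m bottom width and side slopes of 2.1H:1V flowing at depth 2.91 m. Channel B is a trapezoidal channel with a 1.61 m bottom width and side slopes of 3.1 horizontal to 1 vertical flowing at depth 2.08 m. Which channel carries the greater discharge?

channel A

Channel A: With bottom width b = 3.34 m and side slope z = 2.1: A = (b + zy)y = (3.34 + 2.1×2.91)×2.91 = 27.5 m²; P = b + 2y√(1+z²) = 3.34 + 2×2.91×2.326 = 16.88 m. Hydraulic radius R = A/P = 27.5/16.88 = 1.63 m. Q_A = (1/0.034)·27.5·1.63^(2/3)·√0.0071 = 94.39 m³/s.
Channel B: With bottom width b = 1.61 m and side slope z = 3.1: A = (b + zy)y = (1.61 + 3.1×2.08)×2.08 = 16.76 m²; P = b + 2y√(1+z²) = 1.61 + 2×2.08×3.257 = 15.16 m. Hydraulic radius R = A/P = 16.76/15.16 = 1.106 m. Q_B = (1/0.034)·16.76·1.106^(2/3)·√0.0071 = 44.41 m³/s.
Q_A = 94.39 m³/s vs Q_B = 44.41 m³/s, so channel A carries more.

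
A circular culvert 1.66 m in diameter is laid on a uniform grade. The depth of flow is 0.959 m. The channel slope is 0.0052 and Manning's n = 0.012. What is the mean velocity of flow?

For a circular section of diameter D = 1.66 m at depth y = 0.959 m, the central angle is θ = 2 arccos(1 − 2y/D) = 3.454 rad. Then A = (D²/8)(θ − sin θ) = 1.295 m² and P = Dθ/2 = 2.867 m.
Hydraulic radius R = A/P = 1.295/2.867 = 0.4519 m.
From Manning's equation, V = (1/n) R^(2/3) S^(1/2) = (1/0.012) × 0.4519^(2/3) × 0.0052^(1/2) = 3.54 m/s.

V = 3.54 m/s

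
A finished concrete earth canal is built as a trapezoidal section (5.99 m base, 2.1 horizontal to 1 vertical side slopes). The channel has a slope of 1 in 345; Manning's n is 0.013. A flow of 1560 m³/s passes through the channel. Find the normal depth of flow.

Manning's equation rearranged: A R^(2/3) = nQ / (1·√S) = 0.013 × 1560 / (√0.002899) = 376.7.
Try y = 5.82 m: A R^(2/3) = 230.4 — too small.
Try y = 8.73 m: A R^(2/3) = 583.6 — too large.
Try y = 7.23 m: A R^(2/3) = 376.9 — close enough.

y_n = 7.23 m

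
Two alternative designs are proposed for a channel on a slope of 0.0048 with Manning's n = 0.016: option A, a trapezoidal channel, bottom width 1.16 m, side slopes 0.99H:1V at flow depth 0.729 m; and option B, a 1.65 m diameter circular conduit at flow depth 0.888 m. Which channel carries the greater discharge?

Channel A: With bottom width b = 1.16 m and side slope z = 0.99: A = (b + zy)y = (1.16 + 0.99×0.729)×0.729 = 1.372 m²; P = b + 2y√(1+z²) = 1.16 + 2×0.729×1.407 = 3.212 m. Hydraulic radius R = A/P = 1.372/3.212 = 0.4271 m. Q_A = (1/0.016)·1.372·0.4271^(2/3)·√0.0048 = 3.369 m³/s.
Channel B: For a circular section of diameter D = 1.65 m at depth y = 0.888 m, the central angle is θ = 2 arccos(1 − 2y/D) = 3.294 rad. Then A = (D²/8)(θ − sin θ) = 1.173 m² and P = Dθ/2 = 2.718 m. Hydraulic radius R = A/P = 1.173/2.718 = 0.4316 m. Q_B = (1/0.016)·1.173·0.4316^(2/3)·√0.0048 = 2.901 m³/s.
Q_A = 3.369 m³/s vs Q_B = 2.901 m³/s, so channel A carries more.

channel A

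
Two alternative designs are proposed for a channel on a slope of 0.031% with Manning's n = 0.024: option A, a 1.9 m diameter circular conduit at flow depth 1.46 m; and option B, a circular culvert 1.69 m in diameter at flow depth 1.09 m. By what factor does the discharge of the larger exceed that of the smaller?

1.71

Channel A: For a circular section of diameter D = 1.9 m at depth y = 1.46 m, the central angle is θ = 2 arccos(1 − 2y/D) = 4.275 rad. Then A = (D²/8)(θ − sin θ) = 2.338 m² and P = Dθ/2 = 4.061 m. Hydraulic radius R = A/P = 2.338/4.061 = 0.5757 m. Q_A = (1/0.024)·2.338·0.5757^(2/3)·√0.00031 = 1.187 m³/s.
Channel B: For a circular section of diameter D = 1.69 m at depth y = 1.09 m, the central angle is θ = 2 arccos(1 − 2y/D) = 3.73 rad. Then A = (D²/8)(θ − sin θ) = 1.53 m² and P = Dθ/2 = 3.152 m. Hydraulic radius R = A/P = 1.53/3.152 = 0.4854 m. Q_B = (1/0.024)·1.53·0.4854^(2/3)·√0.00031 = 0.6931 m³/s.
The larger discharge is 1.187 m³/s and the smaller is 0.6931 m³/s; the ratio is 1.71.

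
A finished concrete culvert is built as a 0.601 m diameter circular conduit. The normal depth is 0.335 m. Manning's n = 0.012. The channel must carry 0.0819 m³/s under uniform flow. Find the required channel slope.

S = 0.000419

For a circular section of diameter D = 0.601 m at depth y = 0.335 m, the central angle is θ = 2 arccos(1 − 2y/D) = 3.372 rad. Then A = (D²/8)(θ − sin θ) = 0.1625 m² and P = Dθ/2 = 1.013 m.
Hydraulic radius R = A/P = 0.1625/1.013 = 0.1604 m.
From Manning's equation, S = [nQ / (1 A R^(2/3))]² = [0.012 × 0.0819 / (1 × 0.1625 × 0.1604^(2/3))]² = 0.000419.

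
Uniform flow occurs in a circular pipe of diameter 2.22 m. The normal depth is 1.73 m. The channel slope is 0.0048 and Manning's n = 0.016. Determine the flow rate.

Q = 10.8 m³/s

For a circular section of diameter D = 2.22 m at depth y = 1.73 m, the central angle is θ = 2 arccos(1 − 2y/D) = 4.327 rad. Then A = (D²/8)(θ − sin θ) = 3.236 m² and P = Dθ/2 = 4.803 m.
Hydraulic radius R = A/P = 3.236/4.803 = 0.6739 m.
Manning's equation: Q = (1/n) A R^(2/3) S^(1/2) = (1/0.016) × 3.236 × 0.6739^(2/3) × 0.0048^(1/2) = 10.8 m³/s.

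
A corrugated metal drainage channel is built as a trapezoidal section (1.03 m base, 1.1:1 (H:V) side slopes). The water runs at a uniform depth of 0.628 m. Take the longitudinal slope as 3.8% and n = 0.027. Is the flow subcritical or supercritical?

With bottom width b = 1.03 m and side slope z = 1.1: A = (b + zy)y = (1.03 + 1.1×0.628)×0.628 = 1.081 m²; P = b + 2y√(1+z²) = 1.03 + 2×0.628×1.487 = 2.897 m.
Hydraulic radius R = A/P = 1.081/2.897 = 0.373 m.
V = (1/n) R^(2/3) √S = (1/0.027) × 0.373^(2/3) × √0.038 = 3.741 m/s. Hydraulic depth D_h = A/T = 1.081/2.412 = 0.4481 m.
Froude number Fr = V/√(g·D_h) = 3.741/√(9.81×0.4481) = 1.78, which is greater than 1, so the flow is supercritical.

supercritical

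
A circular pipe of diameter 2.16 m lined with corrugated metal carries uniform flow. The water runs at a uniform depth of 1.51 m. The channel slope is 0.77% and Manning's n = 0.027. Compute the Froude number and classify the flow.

For a circular section of diameter D = 2.16 m at depth y = 1.51 m, the central angle is θ = 2 arccos(1 − 2y/D) = 3.961 rad. Then A = (D²/8)(θ − sin θ) = 2.736 m² and P = Dθ/2 = 4.277 m.
Hydraulic radius R = A/P = 2.736/4.277 = 0.6396 m.
V = (1/n) R^(2/3) √S = (1/0.027) × 0.6396^(2/3) × √0.0077 = 2.413 m/s. Hydraulic depth D_h = A/T = 2.736/1.981 = 1.381 m.
Froude number Fr = V/√(g·D_h) = 2.413/√(9.81×1.381) = 0.656, which is less than 1, so the flow is subcritical.

subcritical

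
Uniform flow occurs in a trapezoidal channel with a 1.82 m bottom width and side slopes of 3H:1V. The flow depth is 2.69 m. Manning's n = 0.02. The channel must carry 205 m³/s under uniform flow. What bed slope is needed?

S = 0.015

With bottom width b = 1.82 m and side slope z = 3: A = (b + zy)y = (1.82 + 3×2.69)×2.69 = 26.6 m²; P = b + 2y√(1+z²) = 1.82 + 2×2.69×3.162 = 18.83 m.
Hydraulic radius R = A/P = 26.6/18.83 = 1.413 m.
From Manning's equation, S = [nQ / (1 A R^(2/3))]² = [0.02 × 205 / (1 × 26.6 × 1.413^(2/3))]² = 0.015.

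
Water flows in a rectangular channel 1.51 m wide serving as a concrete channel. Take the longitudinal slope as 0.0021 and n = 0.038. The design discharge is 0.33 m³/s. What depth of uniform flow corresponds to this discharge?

y_n = 0.43 m

Manning's equation rearranged: A R^(2/3) = nQ / (1·√S) = 0.038 × 0.33 / (√0.0021) = 0.2736.
Trying y = 0.478 m: A R^(2/3) = 0.3182 — over.
Trying y = 0.374 m: A R^(2/3) = 0.2242 — short.
Trying y = 0.43 m: A R^(2/3) = 0.2739 — close enough.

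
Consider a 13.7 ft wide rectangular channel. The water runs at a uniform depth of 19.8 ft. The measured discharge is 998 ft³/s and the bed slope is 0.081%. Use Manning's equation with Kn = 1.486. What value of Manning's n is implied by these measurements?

Flow area A = b·y = 13.7 × 19.8 = 271.3 ft². Wetted perimeter P = b + 2y = 13.7 + 2×19.8 = 53.3 ft.
Hydraulic radius R = A/P = 271.3/53.3 = 5.089 ft.
Rearranging Manning's equation: n = (1.486/Q) A R^(2/3) S^(1/2) = (1.486/998) × 271.3 × 5.089^(2/3) × √0.00081 = 0.034.

n = 0.034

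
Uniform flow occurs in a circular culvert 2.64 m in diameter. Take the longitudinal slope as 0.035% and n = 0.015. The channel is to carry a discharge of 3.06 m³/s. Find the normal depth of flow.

y_n = 1.46 m

Manning's equation rearranged: A R^(2/3) = nQ / (1·√S) = 0.015 × 3.06 / (√0.00035) = 2.453.
Try y = 1 m: A R^(2/3) = 1.265 — too small.
Try y = 1.71 m: A R^(2/3) = 3.123 — too large.
Try y = 1.46 m: A R^(2/3) = 2.452 — ≈ 2.453.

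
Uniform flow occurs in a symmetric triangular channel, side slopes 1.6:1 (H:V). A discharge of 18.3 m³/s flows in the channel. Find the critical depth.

y_c = 1.93 m

At critical depth, Q² T / (g A³) = 1, i.e. A³/T = Q²/g = 18.3²/9.81 = 34.14.
Trying y = 1.66 m: A³/T = 16.13 — too small.
Trying y = 1.93 m: A³/T = 34.28 — matches.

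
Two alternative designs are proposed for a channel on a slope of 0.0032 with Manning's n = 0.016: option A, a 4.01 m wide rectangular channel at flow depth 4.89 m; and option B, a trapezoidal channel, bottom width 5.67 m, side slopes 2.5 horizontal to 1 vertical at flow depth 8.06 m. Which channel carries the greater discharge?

channel B

Channel A: Flow area A = b·y = 4.01 × 4.89 = 19.61 m². Wetted perimeter P = b + 2y = 4.01 + 2×4.89 = 13.79 m. Hydraulic radius R = A/P = 19.61/13.79 = 1.422 m. Q_A = (1/0.016)·19.61·1.422^(2/3)·√0.0032 = 87.67 m³/s.
Channel B: With bottom width b = 5.67 m and side slope z = 2.5: A = (b + zy)y = (5.67 + 2.5×8.06)×8.06 = 208.1 m²; P = b + 2y√(1+z²) = 5.67 + 2×8.06×2.693 = 49.07 m. Hydraulic radius R = A/P = 208.1/49.07 = 4.241 m. Q_B = (1/0.016)·208.1·4.241^(2/3)·√0.0032 = 1928 m³/s.
Q_A = 87.67 m³/s vs Q_B = 1928 m³/s, so channel B carries more.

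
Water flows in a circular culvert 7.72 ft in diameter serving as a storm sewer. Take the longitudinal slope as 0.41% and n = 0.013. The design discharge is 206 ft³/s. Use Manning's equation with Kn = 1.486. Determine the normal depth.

Manning's equation rearranged: A R^(2/3) = nQ / (1.486·√S) = 0.013 × 206 / (1.486 × √0.0041) = 28.14.
At y = 2.3 ft: A R^(2/3) = 14.02 — low.
At y = 4.1 ft: A R^(2/3) = 40.14 — high.
At y = 3.34 ft: A R^(2/3) = 28.18 — ≈ 28.14.

y_n = 3.34 ft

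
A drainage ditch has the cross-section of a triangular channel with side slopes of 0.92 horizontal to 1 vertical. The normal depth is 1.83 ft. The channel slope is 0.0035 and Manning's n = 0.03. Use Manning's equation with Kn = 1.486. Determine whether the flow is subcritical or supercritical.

For a triangular section with side slope z = 0.92: A = zy² = 0.92×1.83² = 3.081 ft²; P = 2y√(1+z²) = 2×1.83×1.359 = 4.973 ft.
Hydraulic radius R = A/P = 3.081/4.973 = 0.6195 ft.
V = (1.486/n) R^(2/3) √S = (1.486/0.03) × 0.6195^(2/3) × √0.0035 = 2.13 ft/s. Hydraulic depth D_h = A/T = 3.081/3.367 = 0.915 ft.
Froude number Fr = V/√(g·D_h) = 2.13/√(32.2×0.915) = 0.392, which is less than 1, so the flow is subcritical.

subcritical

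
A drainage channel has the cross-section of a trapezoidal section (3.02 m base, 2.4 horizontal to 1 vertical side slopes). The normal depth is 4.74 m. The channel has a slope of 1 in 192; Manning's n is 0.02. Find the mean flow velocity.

With bottom width b = 3.02 m and side slope z = 2.4: A = (b + zy)y = (3.02 + 2.4×4.74)×4.74 = 68.24 m²; P = b + 2y√(1+z²) = 3.02 + 2×4.74×2.6 = 27.67 m.
Hydraulic radius R = A/P = 68.24/27.67 = 2.466 m.
From Manning's equation, V = (1/n) R^(2/3) S^(1/2) = (1/0.02) × 2.466^(2/3) × 0.005208^(1/2) = 6.59 m/s.

V = 6.59 m/s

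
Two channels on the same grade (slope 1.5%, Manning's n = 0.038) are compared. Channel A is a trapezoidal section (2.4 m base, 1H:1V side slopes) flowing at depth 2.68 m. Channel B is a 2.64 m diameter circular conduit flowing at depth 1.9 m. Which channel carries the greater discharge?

channel A

Channel A: With bottom width b = 2.4 m and side slope z = 1: A = (b + zy)y = (2.4 + 1×2.68)×2.68 = 13.61 m²; P = b + 2y√(1+z²) = 2.4 + 2×2.68×1.414 = 9.98 m. Hydraulic radius R = A/P = 13.61/9.98 = 1.364 m. Q_A = (1/0.038)·13.61·1.364^(2/3)·√0.015 = 53.97 m³/s.
Channel B: For a circular section of diameter D = 2.64 m at depth y = 1.9 m, the central angle is θ = 2 arccos(1 − 2y/D) = 4.051 rad. Then A = (D²/8)(θ − sin θ) = 4.217 m² and P = Dθ/2 = 5.348 m. Hydraulic radius R = A/P = 4.217/5.348 = 0.7886 m. Q_B = (1/0.038)·4.217·0.7886^(2/3)·√0.015 = 11.6 m³/s.
Q_A = 53.97 m³/s vs Q_B = 11.6 m³/s, so channel A carries more.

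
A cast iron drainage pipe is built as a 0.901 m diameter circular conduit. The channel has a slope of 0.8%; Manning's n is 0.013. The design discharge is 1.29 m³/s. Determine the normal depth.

y_n = 0.606 m

Manning's equation rearranged: A R^(2/3) = nQ / (1·√S) = 0.013 × 1.29 / (√0.008) = 0.1875.
At y = 0.449 m: A R^(2/3) = 0.1174 — short.
At y = 0.763 m: A R^(2/3) = 0.2425 — over.
At y = 0.606 m: A R^(2/3) = 0.1873 — close enough.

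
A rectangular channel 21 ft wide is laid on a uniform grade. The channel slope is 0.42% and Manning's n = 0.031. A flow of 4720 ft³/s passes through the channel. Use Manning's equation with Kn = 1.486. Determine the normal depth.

y_n = 20 ft

Manning's equation rearranged: A R^(2/3) = nQ / (1.486·√S) = 0.031 × 4720 / (1.486 × √0.0042) = 1519.
Trying y = 15 ft: A R^(2/3) = 1060 — short.
Trying y = 21.9 ft: A R^(2/3) = 1698 — over.
Trying y = 20 ft: A R^(2/3) = 1520 — ≈ 1519.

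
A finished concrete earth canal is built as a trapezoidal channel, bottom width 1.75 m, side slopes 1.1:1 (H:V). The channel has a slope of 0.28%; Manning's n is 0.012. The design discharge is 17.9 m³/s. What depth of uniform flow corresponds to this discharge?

y_n = 1.43 m

Manning's equation rearranged: A R^(2/3) = nQ / (1·√S) = 0.012 × 17.9 / (√0.0028) = 4.059.
At y = 1.76 m: A R^(2/3) = 6.177 — high.
At y = 0.987 m: A R^(2/3) = 1.985 — low.
At y = 1.43 m: A R^(2/3) = 4.067 — matches.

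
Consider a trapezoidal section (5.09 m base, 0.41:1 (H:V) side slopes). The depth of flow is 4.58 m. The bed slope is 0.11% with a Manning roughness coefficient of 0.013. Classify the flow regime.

With bottom width b = 5.09 m and side slope z = 0.41: A = (b + zy)y = (5.09 + 0.41×4.58)×4.58 = 31.91 m²; P = b + 2y√(1+z²) = 5.09 + 2×4.58×1.081 = 14.99 m.
Hydraulic radius R = A/P = 31.91/14.99 = 2.129 m.
V = (1/n) R^(2/3) √S = (1/0.013) × 2.129^(2/3) × √0.0011 = 4.222 m/s. Hydraulic depth D_h = A/T = 31.91/8.846 = 3.608 m.
Froude number Fr = V/√(g·D_h) = 4.222/√(9.81×3.608) = 0.71, which is less than 1, so the flow is subcritical.

subcritical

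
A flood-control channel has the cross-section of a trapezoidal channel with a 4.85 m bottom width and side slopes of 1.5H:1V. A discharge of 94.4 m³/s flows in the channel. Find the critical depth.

y_c = 2.58 m

At critical depth, Q² T / (g A³) = 1, i.e. A³/T = Q²/g = 94.4²/9.81 = 908.4.
Trying y = 1.76 m: A³/T = 226.1 — too small.
Trying y = 3.11 m: A³/T = 1827 — too large.
Trying y = 2.58 m: A³/T = 904.4 — ≈ 908.4.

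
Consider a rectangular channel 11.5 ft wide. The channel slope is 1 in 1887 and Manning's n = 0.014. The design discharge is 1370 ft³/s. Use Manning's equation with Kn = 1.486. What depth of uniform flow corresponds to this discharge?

y_n = 18.2 ft

Manning's equation rearranged: A R^(2/3) = nQ / (1.486·√S) = 0.014 × 1370 / (1.486 × √0.0005299) = 560.7.
Trying y = 21.5 ft: A R^(2/3) = 677.6 — too large.
Trying y = 12.7 ft: A R^(2/3) = 365.4 — too small.
Trying y = 18.2 ft: A R^(2/3) = 559.4 — matches.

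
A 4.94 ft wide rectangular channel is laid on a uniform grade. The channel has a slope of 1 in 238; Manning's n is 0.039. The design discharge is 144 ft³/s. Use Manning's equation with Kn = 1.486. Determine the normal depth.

y_n = 7.76 ft

Manning's equation rearranged: A R^(2/3) = nQ / (1.486·√S) = 0.039 × 144 / (1.486 × √0.004202) = 58.3.
Try y = 5.89 ft: A R^(2/3) = 42.1 — too small.
Try y = 9.4 ft: A R^(2/3) = 72.63 — too large.
Try y = 7.76 ft: A R^(2/3) = 58.26 — matches.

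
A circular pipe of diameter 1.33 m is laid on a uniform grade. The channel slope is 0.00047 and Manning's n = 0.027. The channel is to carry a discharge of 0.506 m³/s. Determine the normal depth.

Manning's equation rearranged: A R^(2/3) = nQ / (1·√S) = 0.027 × 0.506 / (√0.00047) = 0.6302.
Try y = 0.728 m: A R^(2/3) = 0.3875 — low.
Try y = 1.24 m: A R^(2/3) = 0.7171 — high.
Try y = 1.03 m: A R^(2/3) = 0.6303 — close enough.

y_n = 1.03 m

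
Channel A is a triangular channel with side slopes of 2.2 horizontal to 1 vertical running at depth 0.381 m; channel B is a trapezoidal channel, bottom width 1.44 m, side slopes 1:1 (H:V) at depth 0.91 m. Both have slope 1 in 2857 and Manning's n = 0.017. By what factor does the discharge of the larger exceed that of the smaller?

Channel A: For a triangular section with side slope z = 2.2: A = zy² = 2.2×0.381² = 0.3194 m²; P = 2y√(1+z²) = 2×0.381×2.417 = 1.841 m. Hydraulic radius R = A/P = 0.3194/1.841 = 0.1734 m. Q_A = (1/0.017)·0.3194·0.1734^(2/3)·√0.00035 = 0.1093 m³/s.
Channel B: With bottom width b = 1.44 m and side slope z = 1: A = (b + zy)y = (1.44 + 1×0.91)×0.91 = 2.139 m²; P = b + 2y√(1+z²) = 1.44 + 2×0.91×1.414 = 4.014 m. Hydraulic radius R = A/P = 2.139/4.014 = 0.5328 m. Q_B = (1/0.017)·2.139·0.5328^(2/3)·√0.00035 = 1.547 m³/s.
The larger discharge is 1.547 m³/s and the smaller is 0.1093 m³/s; the ratio is 14.2.

14.2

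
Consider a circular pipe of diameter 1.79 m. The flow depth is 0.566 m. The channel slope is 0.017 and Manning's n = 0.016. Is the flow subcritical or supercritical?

For a circular section of diameter D = 1.79 m at depth y = 0.566 m, the central angle is θ = 2 arccos(1 − 2y/D) = 2.389 rad. Then A = (D²/8)(θ − sin θ) = 0.6829 m² and P = Dθ/2 = 2.138 m.
Hydraulic radius R = A/P = 0.6829/2.138 = 0.3194 m.
V = (1/n) R^(2/3) √S = (1/0.016) × 0.3194^(2/3) × √0.017 = 3.808 m/s. Hydraulic depth D_h = A/T = 0.6829/1.665 = 0.4102 m.
Froude number Fr = V/√(g·D_h) = 3.808/√(9.81×0.4102) = 1.9, which is greater than 1, so the flow is supercritical.

supercritical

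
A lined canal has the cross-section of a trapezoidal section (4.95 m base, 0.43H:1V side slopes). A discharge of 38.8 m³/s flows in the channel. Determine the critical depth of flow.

y_c = 1.75 m

At critical depth, Q² T / (g A³) = 1, i.e. A³/T = Q²/g = 38.8²/9.81 = 153.5.
Try y = 2.04 m: A³/T = 250.6 — high.
Try y = 1.75 m: A³/T = 154 — close enough.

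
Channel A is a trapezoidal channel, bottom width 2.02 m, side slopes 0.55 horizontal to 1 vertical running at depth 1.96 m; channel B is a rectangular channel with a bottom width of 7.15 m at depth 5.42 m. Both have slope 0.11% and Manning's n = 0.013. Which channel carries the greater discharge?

Channel A: With bottom width b = 2.02 m and side slope z = 0.55: A = (b + zy)y = (2.02 + 0.55×1.96)×1.96 = 6.072 m²; P = b + 2y√(1+z²) = 2.02 + 2×1.96×1.141 = 6.494 m. Hydraulic radius R = A/P = 6.072/6.494 = 0.9351 m. Q_A = (1/0.013)·6.072·0.9351^(2/3)·√0.0011 = 14.81 m³/s.
Channel B: Flow area A = b·y = 7.15 × 5.42 = 38.75 m². Wetted perimeter P = b + 2y = 7.15 + 2×5.42 = 17.99 m. Hydraulic radius R = A/P = 38.75/17.99 = 2.154 m. Q_B = (1/0.013)·38.75·2.154^(2/3)·√0.0011 = 164.9 m³/s.
Q_A = 14.81 m³/s vs Q_B = 164.9 m³/s, so channel B carries more.

channel B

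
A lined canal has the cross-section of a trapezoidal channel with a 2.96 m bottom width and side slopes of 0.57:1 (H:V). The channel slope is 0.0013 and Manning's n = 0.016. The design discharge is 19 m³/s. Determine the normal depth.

Manning's equation rearranged: A R^(2/3) = nQ / (1·√S) = 0.016 × 19 / (√0.0013) = 8.431.
Try y = 2.19 m: A R^(2/3) = 10.13 — high.
Try y = 1.62 m: A R^(2/3) = 6.039 — low.
Try y = 1.97 m: A R^(2/3) = 8.431 — close enough.

y_n = 1.97 m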